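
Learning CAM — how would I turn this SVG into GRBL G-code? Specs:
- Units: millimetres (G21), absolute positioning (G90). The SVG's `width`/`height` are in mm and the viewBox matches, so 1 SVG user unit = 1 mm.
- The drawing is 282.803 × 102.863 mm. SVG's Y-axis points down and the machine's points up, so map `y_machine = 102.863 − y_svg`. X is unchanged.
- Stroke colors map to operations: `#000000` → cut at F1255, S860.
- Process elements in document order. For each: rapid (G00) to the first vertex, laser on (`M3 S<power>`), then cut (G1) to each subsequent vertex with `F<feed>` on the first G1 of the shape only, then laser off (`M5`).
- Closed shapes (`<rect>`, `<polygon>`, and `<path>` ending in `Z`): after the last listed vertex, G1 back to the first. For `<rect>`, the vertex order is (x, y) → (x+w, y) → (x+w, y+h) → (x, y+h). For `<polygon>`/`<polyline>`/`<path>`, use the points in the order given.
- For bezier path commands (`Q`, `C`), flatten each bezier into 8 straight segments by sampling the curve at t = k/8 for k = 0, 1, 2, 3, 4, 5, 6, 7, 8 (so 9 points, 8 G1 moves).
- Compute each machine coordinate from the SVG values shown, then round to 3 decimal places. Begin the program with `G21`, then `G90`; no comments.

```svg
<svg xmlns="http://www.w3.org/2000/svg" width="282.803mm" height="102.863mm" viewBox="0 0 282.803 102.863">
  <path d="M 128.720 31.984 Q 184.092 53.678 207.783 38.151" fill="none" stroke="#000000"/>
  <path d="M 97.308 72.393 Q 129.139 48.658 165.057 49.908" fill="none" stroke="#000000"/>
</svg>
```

viewBox `0 0 282.803 102.863` with mm width/height → 1 unit = 1 mm. Flip: y_m = 102.863 − y_svg.

**Shape 1** — `<path>` quadratic bezier, stroke `#000000` → cut (S860, F1255). Control points (SVG): P0=(128.720,31.984), P1=(184.092,53.678), P2=(207.783,38.151); sampled at t=k/8. Machine vertices: (128.720,70.879) → (142.068,66.037) → (154.426,62.358) → (165.794,59.843) → (176.172,58.490) → (185.560,58.301) → (193.957,59.275) → (201.365,61.412) → (207.783,64.712). Open path.

**Shape 2** — `<path>` quadratic bezier, stroke `#000000` → cut (S860, F1255). Control points (SVG): P0=(97.308,72.393), P1=(129.139,48.658), P2=(165.057,49.908); sampled at t=k/8. Machine vertices: (97.308,30.470) → (105.330,36.013) → (113.479,40.776) → (121.756,44.758) → (130.161,47.959) → (138.693,50.379) → (147.353,52.018) → (156.141,52.877) → (165.057,52.955). Open path.

G21
G90
G00 X128.720 Y70.879
M3 S860
G1 X142.068 Y66.037 F1255
G1 X154.426 Y62.358
G1 X165.794 Y59.843
G1 X176.172 Y58.490
G1 X185.560 Y58.301
G1 X193.957 Y59.275
G1 X201.365 Y61.412
G1 X207.783 Y64.712
M5
G00 X97.308 Y30.470
M3 S860
G1 X105.330 Y36.013 F1255
G1 X113.479 Y40.776
G1 X121.756 Y44.758
G1 X130.161 Y47.959
G1 X138.693 Y50.379
G1 X147.353 Y52.018
G1 X156.141 Y52.877
G1 X165.057 Y52.955
M5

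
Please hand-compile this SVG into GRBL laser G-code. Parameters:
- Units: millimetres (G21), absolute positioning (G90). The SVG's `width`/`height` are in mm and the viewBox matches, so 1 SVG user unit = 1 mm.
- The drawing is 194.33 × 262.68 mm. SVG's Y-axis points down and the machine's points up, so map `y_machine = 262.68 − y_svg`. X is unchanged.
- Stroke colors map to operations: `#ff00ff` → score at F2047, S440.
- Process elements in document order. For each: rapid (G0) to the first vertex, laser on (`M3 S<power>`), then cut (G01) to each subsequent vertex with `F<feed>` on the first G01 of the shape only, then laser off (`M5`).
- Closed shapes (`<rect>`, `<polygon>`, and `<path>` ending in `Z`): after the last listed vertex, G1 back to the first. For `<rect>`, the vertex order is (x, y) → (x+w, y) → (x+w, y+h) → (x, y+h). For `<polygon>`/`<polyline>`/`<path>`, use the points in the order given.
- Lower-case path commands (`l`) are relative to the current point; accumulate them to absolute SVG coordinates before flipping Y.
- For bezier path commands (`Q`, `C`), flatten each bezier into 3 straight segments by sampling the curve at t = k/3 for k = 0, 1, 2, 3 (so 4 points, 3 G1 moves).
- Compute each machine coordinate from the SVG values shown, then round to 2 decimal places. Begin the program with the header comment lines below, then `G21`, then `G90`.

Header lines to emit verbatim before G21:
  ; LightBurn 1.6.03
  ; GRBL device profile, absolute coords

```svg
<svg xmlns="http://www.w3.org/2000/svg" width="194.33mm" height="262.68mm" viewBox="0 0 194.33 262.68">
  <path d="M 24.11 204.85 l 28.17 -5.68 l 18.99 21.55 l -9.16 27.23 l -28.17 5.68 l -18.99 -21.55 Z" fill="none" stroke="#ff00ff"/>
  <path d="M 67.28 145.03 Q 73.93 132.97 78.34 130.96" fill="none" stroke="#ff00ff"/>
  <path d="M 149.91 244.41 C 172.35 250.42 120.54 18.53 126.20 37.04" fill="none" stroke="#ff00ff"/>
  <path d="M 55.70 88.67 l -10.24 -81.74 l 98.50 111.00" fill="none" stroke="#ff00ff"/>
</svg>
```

1 u = 1 mm; y_m = 262.68 − y.

[1] `<path>` regular polygon, #ff00ff→score S440 F2047: (24.11,57.83) → (52.28,63.51) → (71.27,41.96) → (62.11,14.73) → (33.94,9.05) → (14.95,30.60) → (24.11,57.83) (closed)

[2] `<path>` quadratic bezier, #ff00ff→score S440 F2047: (67.28,117.65) → (71.46,124.57) → (75.15,129.26) → (78.34,131.72)

[3] `<path>` cubic bezier, #ff00ff→score S440 F2047: (149.91,18.27) → (152.48,73.47) → (134.82,178.77) → (126.20,225.64)

[4] `<path>` open polyline, #ff00ff→score S440 F2047: (55.70,174.01) → (45.46,255.75) → (143.96,144.75)

; LightBurn 1.6.03
; GRBL device profile, absolute coords
G21
G90
G0 X24.11 Y57.83
M3 S440
G01 X52.28 Y63.51 F2047
G01 X71.27 Y41.96
G01 X62.11 Y14.73
G01 X33.94 Y9.05
G01 X14.95 Y30.60
G01 X24.11 Y57.83
M5
G0 X67.28 Y117.65
M3 S440
G01 X71.46 Y124.57 F2047
G01 X75.15 Y129.26
G01 X78.34 Y131.72
M5
G0 X149.91 Y18.27
M3 S440
G01 X152.48 Y73.47 F2047
G01 X134.82 Y178.77
G01 X126.20 Y225.64
M5
G0 X55.70 Y174.01
M3 S440
G01 X45.46 Y255.75 F2047
G01 X143.96 Y144.75
M5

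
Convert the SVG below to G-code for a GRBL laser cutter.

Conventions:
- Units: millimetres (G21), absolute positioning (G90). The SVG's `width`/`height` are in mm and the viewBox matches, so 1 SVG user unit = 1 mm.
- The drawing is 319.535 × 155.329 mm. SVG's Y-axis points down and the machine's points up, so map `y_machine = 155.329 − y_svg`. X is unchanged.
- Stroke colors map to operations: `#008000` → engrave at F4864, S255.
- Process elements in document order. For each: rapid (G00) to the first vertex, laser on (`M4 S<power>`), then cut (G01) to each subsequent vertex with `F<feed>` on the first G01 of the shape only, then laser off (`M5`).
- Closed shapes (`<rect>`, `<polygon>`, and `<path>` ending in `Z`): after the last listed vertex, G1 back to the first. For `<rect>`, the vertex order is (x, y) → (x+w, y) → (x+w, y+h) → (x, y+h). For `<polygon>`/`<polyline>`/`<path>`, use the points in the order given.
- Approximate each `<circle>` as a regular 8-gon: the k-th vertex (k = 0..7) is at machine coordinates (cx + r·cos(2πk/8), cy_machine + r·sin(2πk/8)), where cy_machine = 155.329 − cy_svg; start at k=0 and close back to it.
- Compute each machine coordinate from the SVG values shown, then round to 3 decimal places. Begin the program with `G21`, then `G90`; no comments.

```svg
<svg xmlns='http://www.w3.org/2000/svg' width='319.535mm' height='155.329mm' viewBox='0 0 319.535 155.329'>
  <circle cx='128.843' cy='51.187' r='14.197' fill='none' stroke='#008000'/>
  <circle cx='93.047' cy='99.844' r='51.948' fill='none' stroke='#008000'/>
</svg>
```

G21
G90
G00 X143.040 Y104.142
M4 S255
G01 X138.882 Y114.181 F4864
G01 X128.843 Y118.339
G01 X118.804 Y114.181
G01 X114.646 Y104.142
G01 X118.804 Y94.103
G01 X128.843 Y89.945
G01 X138.882 Y94.103
G01 X143.040 Y104.142
M5
G00 X144.995 Y55.485
M4 S255
G01 X129.780 Y92.218 F4864
G01 X93.047 Y107.433
G01 X56.314 Y92.218
G01 X41.099 Y55.485
G01 X56.314 Y18.752
G01 X93.047 Y3.537
G01 X129.780 Y18.752
G01 X144.995 Y55.485
M5

1 u = 1 mm; y_m = 155.329 − y.

[1] `<circle>` circle, #008000→engrave S255 F4864: (143.040,104.142) → (138.882,114.181) → (128.843,118.339) → (118.804,114.181) → (114.646,104.142) → (118.804,94.103) → (128.843,89.945) → (138.882,94.103) → (143.040,104.142) (closed)

[2] `<circle>` circle, #008000→engrave S255 F4864: (144.995,55.485) → (129.780,92.218) → (93.047,107.433) → (56.314,92.218) → (41.099,55.485) → (56.314,18.752) → (93.047,3.537) → (129.780,18.752) → (144.995,55.485) (closed)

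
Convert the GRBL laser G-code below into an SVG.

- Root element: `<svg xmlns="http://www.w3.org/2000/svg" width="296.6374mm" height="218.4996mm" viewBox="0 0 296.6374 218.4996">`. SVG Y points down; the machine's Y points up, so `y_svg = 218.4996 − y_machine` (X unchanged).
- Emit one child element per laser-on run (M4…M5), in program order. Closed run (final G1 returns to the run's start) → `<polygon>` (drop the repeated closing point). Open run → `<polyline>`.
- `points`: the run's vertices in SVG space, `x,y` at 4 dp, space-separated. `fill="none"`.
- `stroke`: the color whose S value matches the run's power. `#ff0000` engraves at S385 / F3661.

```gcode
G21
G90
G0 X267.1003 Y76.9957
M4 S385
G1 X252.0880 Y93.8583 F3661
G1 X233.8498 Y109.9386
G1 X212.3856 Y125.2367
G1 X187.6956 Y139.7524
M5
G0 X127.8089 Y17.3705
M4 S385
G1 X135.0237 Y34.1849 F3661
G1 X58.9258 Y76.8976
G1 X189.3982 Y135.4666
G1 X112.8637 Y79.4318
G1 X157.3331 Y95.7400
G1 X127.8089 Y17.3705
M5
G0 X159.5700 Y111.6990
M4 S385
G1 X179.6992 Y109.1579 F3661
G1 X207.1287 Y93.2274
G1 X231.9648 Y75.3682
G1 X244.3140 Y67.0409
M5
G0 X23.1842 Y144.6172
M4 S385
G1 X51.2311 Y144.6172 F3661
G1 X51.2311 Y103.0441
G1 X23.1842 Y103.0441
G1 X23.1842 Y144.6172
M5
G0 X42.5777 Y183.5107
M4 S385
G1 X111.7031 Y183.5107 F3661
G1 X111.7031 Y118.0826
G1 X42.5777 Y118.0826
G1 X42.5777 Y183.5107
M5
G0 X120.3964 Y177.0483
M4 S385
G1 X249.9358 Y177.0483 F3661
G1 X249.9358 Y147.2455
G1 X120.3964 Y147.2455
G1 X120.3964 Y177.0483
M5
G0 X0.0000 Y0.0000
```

<svg xmlns="http://www.w3.org/2000/svg" width="296.6374mm" height="218.4996mm" viewBox="0 0 296.6374 218.4996">
  <polyline points="267.1003,141.5039 252.0880,124.6413 233.8498,108.5610 212.3856,93.2629 187.6956,78.7472" fill="none" stroke="#ff0000"/>
  <polygon points="127.8089,201.1291 135.0237,184.3147 58.9258,141.6020 189.3982,83.0330 112.8637,139.0678 157.3331,122.7596" fill="none" stroke="#ff0000"/>
  <polyline points="159.5700,106.8006 179.6992,109.3417 207.1287,125.2722 231.9648,143.1314 244.3140,151.4587" fill="none" stroke="#ff0000"/>
  <polygon points="23.1842,73.8824 51.2311,73.8824 51.2311,115.4555 23.1842,115.4555" fill="none" stroke="#ff0000"/>
  <polygon points="42.5777,34.9889 111.7031,34.9889 111.7031,100.4170 42.5777,100.4170" fill="none" stroke="#ff0000"/>
  <polygon points="120.3964,41.4513 249.9358,41.4513 249.9358,71.2541 120.3964,71.2541" fill="none" stroke="#ff0000"/>
</svg>

y_svg = 218.4996 − y_m. Every run uses S385, so all elements get stroke `#ff0000` (engrave).

[1] open run; points: 267.1003,141.5039 252.0880,124.6413 233.8498,108.5610 212.3856,93.2629 187.6956,78.7472

[2] closed run; points: 127.8089,201.1291 135.0237,184.3147 58.9258,141.6020 189.3982,83.0330 112.8637,139.0678 157.3331,122.7596

[3] open run; points: 159.5700,106.8006 179.6992,109.3417 207.1287,125.2722 231.9648,143.1314 244.3140,151.4587

[4] closed run; points: 23.1842,73.8824 51.2311,73.8824 51.2311,115.4555 23.1842,115.4555

[5] closed run; points: 42.5777,34.9889 111.7031,34.9889 111.7031,100.4170 42.5777,100.4170

[6] closed run; points: 120.3964,41.4513 249.9358,41.4513 249.9358,71.2541 120.3964,71.2541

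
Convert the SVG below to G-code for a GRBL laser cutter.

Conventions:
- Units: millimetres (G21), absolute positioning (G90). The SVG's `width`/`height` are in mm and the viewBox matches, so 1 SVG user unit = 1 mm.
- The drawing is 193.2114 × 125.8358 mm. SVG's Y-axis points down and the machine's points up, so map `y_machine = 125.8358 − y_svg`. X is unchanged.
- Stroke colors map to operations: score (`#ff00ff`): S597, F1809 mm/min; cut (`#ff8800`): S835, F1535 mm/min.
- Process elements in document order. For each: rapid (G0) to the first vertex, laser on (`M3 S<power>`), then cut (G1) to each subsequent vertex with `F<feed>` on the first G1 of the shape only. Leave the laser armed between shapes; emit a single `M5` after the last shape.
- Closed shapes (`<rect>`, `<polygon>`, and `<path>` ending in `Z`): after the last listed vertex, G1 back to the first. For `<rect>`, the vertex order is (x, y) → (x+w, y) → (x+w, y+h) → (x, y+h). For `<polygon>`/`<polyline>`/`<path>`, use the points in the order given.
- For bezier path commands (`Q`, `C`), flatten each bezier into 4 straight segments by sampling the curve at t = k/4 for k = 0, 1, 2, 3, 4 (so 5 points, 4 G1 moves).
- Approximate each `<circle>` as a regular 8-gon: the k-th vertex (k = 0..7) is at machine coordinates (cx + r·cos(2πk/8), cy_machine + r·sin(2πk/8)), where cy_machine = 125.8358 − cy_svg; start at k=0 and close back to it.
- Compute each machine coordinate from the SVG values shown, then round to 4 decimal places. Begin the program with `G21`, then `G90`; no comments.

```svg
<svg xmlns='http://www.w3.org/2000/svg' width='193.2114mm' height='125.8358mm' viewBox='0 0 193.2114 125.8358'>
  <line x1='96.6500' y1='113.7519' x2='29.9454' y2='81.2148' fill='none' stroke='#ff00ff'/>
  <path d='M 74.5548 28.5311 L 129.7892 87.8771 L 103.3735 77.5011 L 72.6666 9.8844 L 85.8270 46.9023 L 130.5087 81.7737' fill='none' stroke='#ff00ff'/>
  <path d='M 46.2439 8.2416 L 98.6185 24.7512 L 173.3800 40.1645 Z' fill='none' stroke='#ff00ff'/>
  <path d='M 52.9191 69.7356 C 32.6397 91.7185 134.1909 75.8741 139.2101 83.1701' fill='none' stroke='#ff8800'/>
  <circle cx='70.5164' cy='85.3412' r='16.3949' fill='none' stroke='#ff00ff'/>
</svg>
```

G21
G90
G0 X96.6500 Y12.0839
M3 S597
G1 X29.9454 Y44.6210 F1809
G0 X74.5548 Y97.3047
M3 S597
G1 X129.7892 Y37.9587 F1809
G1 X103.3735 Y48.3347
G1 X72.6666 Y115.9514
G1 X85.8270 Y78.9335
G1 X130.5087 Y44.0621
G0 X46.2439 Y117.5942
M3 S597
G1 X98.6185 Y101.0846 F1809
G1 X173.3800 Y85.6713
G1 X46.2439 Y117.5942
G0 X52.9191 Y56.1002
M3 S835
G1 X57.1409 Y45.7530 F1535
G1 X86.5776 Y43.8754
G1 X120.7579 Y44.7515
G1 X139.2101 Y42.6657
G0 X86.9113 Y40.4946
M3 S597
G1 X82.1093 Y52.0875 F1809
G1 X70.5164 Y56.8895
G1 X58.9235 Y52.0875
G1 X54.1215 Y40.4946
G1 X58.9235 Y28.9017
G1 X70.5164 Y24.0997
G1 X82.1093 Y28.9017
G1 X86.9113 Y40.4946
M5

viewBox `0 0 193.2114 125.8358` with mm width/height → 1 unit = 1 mm. Flip: y_m = 125.8358 − y_svg.

**Shape 1** — `<line>` line segment, stroke `#ff00ff` → score (S597, F1809). Machine vertices: (96.6500,12.0839) → (29.9454,44.6210). Open path.

**Shape 2** — `<path>` open polyline, stroke `#ff00ff` → score (S597, F1809). Machine vertices: (74.5548,97.3047) → (129.7892,37.9587) → (103.3735,48.3347) → (72.6666,115.9514) → (85.8270,78.9335) → (130.5087,44.0621). Open path.

**Shape 3** — `<path>` closed polygon, stroke `#ff00ff` → score (S597, F1809). Machine vertices: (46.2439,117.5942) → (98.6185,101.0846) → (173.3800,85.6713) → (46.2439,117.5942). Closed: final G1 returns to the first vertex.

**Shape 4** — `<path>` cubic bezier, stroke `#ff8800` → cut (S835, F1535). Control points (SVG): P0=(52.9191,69.7356), P1=(32.6397,91.7185), P2=(134.1909,75.8741), P3=(139.2101,83.1701); sampled at t=k/4. Machine vertices: (52.9191,56.1002) → (57.1409,45.7530) → (86.5776,43.8754) → (120.7579,44.7515) → (139.2101,42.6657). Open path.

**Shape 5** — `<circle>` circle, stroke `#ff00ff` → score (S597, F1809). Machine vertices: (86.9113,40.4946) → (82.1093,52.0875) → (70.5164,56.8895) → (58.9235,52.0875) → (54.1215,40.4946) → (58.9235,28.9017) → (70.5164,24.0997) → (82.1093,28.9017) → (86.9113,40.4946). Closed: final G1 returns to the first vertex.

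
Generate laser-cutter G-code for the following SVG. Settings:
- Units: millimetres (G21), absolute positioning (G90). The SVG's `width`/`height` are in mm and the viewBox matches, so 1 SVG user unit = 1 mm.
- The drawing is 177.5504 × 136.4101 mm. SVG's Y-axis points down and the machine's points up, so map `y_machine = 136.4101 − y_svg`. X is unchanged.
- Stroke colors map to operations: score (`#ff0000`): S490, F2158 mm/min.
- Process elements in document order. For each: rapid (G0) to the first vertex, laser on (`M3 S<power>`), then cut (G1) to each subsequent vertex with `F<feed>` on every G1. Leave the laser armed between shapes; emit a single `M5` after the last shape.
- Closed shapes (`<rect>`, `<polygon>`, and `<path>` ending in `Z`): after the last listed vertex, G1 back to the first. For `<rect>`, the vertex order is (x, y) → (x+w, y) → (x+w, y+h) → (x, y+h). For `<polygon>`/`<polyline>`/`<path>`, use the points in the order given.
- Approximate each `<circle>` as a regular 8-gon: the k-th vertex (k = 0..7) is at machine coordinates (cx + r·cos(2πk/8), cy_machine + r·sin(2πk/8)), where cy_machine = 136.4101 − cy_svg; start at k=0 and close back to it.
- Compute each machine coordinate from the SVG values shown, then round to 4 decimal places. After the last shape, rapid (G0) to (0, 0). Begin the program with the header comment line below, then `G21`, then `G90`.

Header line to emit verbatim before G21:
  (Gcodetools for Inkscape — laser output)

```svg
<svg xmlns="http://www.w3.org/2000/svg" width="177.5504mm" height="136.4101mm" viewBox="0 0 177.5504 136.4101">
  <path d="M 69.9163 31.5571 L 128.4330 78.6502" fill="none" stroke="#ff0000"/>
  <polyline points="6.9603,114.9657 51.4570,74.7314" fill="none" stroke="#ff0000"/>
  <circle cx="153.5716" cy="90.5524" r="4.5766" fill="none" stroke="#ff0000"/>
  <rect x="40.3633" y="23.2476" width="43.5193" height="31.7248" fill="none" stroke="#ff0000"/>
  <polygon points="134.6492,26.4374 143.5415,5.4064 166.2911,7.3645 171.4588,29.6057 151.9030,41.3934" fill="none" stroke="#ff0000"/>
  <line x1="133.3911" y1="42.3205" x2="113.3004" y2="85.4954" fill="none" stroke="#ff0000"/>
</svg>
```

Since the viewBox matches the mm dimensions, user units are millimetres directly. The only transform is the Y-flip y_m = 136.4101 − y_svg.

Shape 1 is a line segment drawn with `<path>`. Its stroke #ff0000 means score at S490, F2158. After flipping Y the toolpath is (69.9163,104.8530) → (128.4330,57.7599).

Shape 2 is a line segment drawn with `<polyline>`. Its stroke #ff0000 means score at S490, F2158. After flipping Y the toolpath is (6.9603,21.4444) → (51.4570,61.6787).

Shape 3 is a circle drawn with `<circle>`. Its stroke #ff0000 means score at S490, F2158. After flipping Y the toolpath is (158.1482,45.8577) → (156.8077,49.0938) → (153.5716,50.4343) → (150.3355,49.0938) → (148.9950,45.8577) → (150.3355,42.6216) → (153.5716,41.2811) → (156.8077,42.6216) → (158.1482,45.8577), returning to the start.

Shape 4 is a rectangle drawn with `<rect>`. Its stroke #ff0000 means score at S490, F2158. After flipping Y the toolpath is (40.3633,113.1625) → (83.8826,113.1625) → (83.8826,81.4377) → (40.3633,81.4377) → (40.3633,113.1625), returning to the start.

Shape 5 is a regular polygon drawn with `<polygon>`. Its stroke #ff0000 means score at S490, F2158. After flipping Y the toolpath is (134.6492,109.9727) → (143.5415,131.0037) → (166.2911,129.0456) → (171.4588,106.8044) → (151.9030,95.0167) → (134.6492,109.9727), returning to the start.

Shape 6 is a line segment drawn with `<line>`. Its stroke #ff0000 means score at S490, F2158. After flipping Y the toolpath is (133.3911,94.0896) → (113.3004,50.9147).

(Gcodetools for Inkscape — laser output)
G21
G90
G0 X69.9163 Y104.8530
M3 S490
G1 X128.4330 Y57.7599 F2158
G0 X6.9603 Y21.4444
M3 S490
G1 X51.4570 Y61.6787 F2158
G0 X158.1482 Y45.8577
M3 S490
G1 X156.8077 Y49.0938 F2158
G1 X153.5716 Y50.4343 F2158
G1 X150.3355 Y49.0938 F2158
G1 X148.9950 Y45.8577 F2158
G1 X150.3355 Y42.6216 F2158
G1 X153.5716 Y41.2811 F2158
G1 X156.8077 Y42.6216 F2158
G1 X158.1482 Y45.8577 F2158
G0 X40.3633 Y113.1625
M3 S490
G1 X83.8826 Y113.1625 F2158
G1 X83.8826 Y81.4377 F2158
G1 X40.3633 Y81.4377 F2158
G1 X40.3633 Y113.1625 F2158
G0 X134.6492 Y109.9727
M3 S490
G1 X143.5415 Y131.0037 F2158
G1 X166.2911 Y129.0456 F2158
G1 X171.4588 Y106.8044 F2158
G1 X151.9030 Y95.0167 F2158
G1 X134.6492 Y109.9727 F2158
G0 X133.3911 Y94.0896
M3 S490
G1 X113.3004 Y50.9147 F2158
M5
G0 X0.0000 Y0.0000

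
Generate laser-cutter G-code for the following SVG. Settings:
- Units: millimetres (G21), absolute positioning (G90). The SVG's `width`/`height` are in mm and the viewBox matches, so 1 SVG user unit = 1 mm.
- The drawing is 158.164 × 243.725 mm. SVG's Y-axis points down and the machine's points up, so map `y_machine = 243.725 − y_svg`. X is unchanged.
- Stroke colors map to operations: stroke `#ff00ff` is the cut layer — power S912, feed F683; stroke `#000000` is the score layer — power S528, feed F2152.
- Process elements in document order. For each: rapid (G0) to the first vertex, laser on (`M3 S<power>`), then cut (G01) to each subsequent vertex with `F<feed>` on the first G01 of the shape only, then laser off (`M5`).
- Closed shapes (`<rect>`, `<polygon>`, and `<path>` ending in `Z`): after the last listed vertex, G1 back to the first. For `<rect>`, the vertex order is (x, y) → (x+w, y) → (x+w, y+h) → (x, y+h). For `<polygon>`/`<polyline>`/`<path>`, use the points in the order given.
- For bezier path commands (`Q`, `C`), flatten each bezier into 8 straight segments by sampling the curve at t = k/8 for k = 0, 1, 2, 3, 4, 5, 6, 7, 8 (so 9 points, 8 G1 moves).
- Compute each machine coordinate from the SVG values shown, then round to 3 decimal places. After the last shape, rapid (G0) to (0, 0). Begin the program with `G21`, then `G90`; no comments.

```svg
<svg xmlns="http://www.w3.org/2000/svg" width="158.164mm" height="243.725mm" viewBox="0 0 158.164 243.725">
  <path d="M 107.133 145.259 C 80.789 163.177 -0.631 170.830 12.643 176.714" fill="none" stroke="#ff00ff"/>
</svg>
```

1 u = 1 mm; y_m = 243.725 − y.

[1] `<path>` cubic bezier, #ff00ff→cut S912 F683: (107.133,98.466) → (94.965,92.211) → (79.388,86.819) → (62.159,82.191) → (45.031,78.226) → (29.761,74.825) → (18.102,71.888) → (11.812,69.317) → (12.643,67.011)

G21
G90
G0 X107.133 Y98.466
M3 S912
G01 X94.965 Y92.211 F683
G01 X79.388 Y86.819
G01 X62.159 Y82.191
G01 X45.031 Y78.226
G01 X29.761 Y74.825
G01 X18.102 Y71.888
G01 X11.812 Y69.317
G01 X12.643 Y67.011
M5
G0 X0.000 Y0.000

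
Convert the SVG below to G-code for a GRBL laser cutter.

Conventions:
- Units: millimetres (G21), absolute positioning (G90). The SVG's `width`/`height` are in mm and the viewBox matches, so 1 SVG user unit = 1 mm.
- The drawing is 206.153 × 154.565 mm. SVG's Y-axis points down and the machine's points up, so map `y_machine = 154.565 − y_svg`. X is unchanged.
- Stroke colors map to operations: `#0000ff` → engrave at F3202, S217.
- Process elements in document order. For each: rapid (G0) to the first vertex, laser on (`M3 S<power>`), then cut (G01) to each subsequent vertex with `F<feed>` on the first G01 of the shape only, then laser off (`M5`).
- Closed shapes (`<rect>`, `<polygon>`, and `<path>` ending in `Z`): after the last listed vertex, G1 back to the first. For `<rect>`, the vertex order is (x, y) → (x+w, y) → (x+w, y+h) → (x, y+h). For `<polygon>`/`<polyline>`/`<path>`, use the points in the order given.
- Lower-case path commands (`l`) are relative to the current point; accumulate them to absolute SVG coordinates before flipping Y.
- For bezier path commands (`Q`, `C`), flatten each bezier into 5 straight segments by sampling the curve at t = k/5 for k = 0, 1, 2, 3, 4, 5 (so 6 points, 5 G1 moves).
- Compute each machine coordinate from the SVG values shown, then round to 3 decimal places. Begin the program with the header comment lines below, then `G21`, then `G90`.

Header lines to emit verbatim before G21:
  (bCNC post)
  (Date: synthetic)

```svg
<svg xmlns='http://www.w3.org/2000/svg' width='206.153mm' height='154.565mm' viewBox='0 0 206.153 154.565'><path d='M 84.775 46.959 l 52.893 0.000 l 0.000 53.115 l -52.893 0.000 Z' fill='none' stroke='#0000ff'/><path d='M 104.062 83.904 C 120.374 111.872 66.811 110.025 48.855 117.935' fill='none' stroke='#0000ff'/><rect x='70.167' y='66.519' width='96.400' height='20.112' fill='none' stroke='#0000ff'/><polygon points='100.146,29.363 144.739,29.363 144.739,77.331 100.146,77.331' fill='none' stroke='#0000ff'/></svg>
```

(bCNC post)
(Date: synthetic)
G21
G90
G0 X84.775 Y107.606
M3 S217
G01 X137.668 Y107.606 F3202
G01 X137.668 Y54.491
G01 X84.775 Y54.491
G01 X84.775 Y107.606
M5
G0 X104.062 Y70.661
M3 S217
G01 X106.308 Y57.141 F3202
G01 X96.847 Y48.878
G01 X80.743 Y43.971
G01 X63.058 Y40.522
G01 X48.855 Y36.630
M5
G0 X70.167 Y88.046
M3 S217
G01 X166.567 Y88.046 F3202
G01 X166.567 Y67.934
G01 X70.167 Y67.934
G01 X70.167 Y88.046
M5
G0 X100.146 Y125.202
M3 S217
G01 X144.739 Y125.202 F3202
G01 X144.739 Y77.234
G01 X100.146 Y77.234
G01 X100.146 Y125.202
M5

viewBox `0 0 206.153 154.565` with mm width/height → 1 unit = 1 mm. Flip: y_m = 154.565 − y_svg.

**Shape 1** — `<path>` rectangle, stroke `#0000ff` → engrave (S217, F3202). Machine vertices: (84.775,107.606) → (137.668,107.606) → (137.668,54.491) → (84.775,54.491) → (84.775,107.606). Closed: final G1 returns to the first vertex.

**Shape 2** — `<path>` cubic bezier, stroke `#0000ff` → engrave (S217, F3202). Control points (SVG): P0=(104.062,83.904), P1=(120.374,111.872), P2=(66.811,110.025), P3=(48.855,117.935); sampled at t=k/5. Machine vertices: (104.062,70.661) → (106.308,57.141) → (96.847,48.878) → (80.743,43.971) → (63.058,40.522) → (48.855,36.630). Open path.

**Shape 3** — `<rect>` rectangle, stroke `#0000ff` → engrave (S217, F3202). Machine vertices: (70.167,88.046) → (166.567,88.046) → (166.567,67.934) → (70.167,67.934) → (70.167,88.046). Closed: final G1 returns to the first vertex.

**Shape 4** — `<polygon>` rectangle, stroke `#0000ff` → engrave (S217, F3202). Machine vertices: (100.146,125.202) → (144.739,125.202) → (144.739,77.234) → (100.146,77.234) → (100.146,125.202). Closed: final G1 returns to the first vertex.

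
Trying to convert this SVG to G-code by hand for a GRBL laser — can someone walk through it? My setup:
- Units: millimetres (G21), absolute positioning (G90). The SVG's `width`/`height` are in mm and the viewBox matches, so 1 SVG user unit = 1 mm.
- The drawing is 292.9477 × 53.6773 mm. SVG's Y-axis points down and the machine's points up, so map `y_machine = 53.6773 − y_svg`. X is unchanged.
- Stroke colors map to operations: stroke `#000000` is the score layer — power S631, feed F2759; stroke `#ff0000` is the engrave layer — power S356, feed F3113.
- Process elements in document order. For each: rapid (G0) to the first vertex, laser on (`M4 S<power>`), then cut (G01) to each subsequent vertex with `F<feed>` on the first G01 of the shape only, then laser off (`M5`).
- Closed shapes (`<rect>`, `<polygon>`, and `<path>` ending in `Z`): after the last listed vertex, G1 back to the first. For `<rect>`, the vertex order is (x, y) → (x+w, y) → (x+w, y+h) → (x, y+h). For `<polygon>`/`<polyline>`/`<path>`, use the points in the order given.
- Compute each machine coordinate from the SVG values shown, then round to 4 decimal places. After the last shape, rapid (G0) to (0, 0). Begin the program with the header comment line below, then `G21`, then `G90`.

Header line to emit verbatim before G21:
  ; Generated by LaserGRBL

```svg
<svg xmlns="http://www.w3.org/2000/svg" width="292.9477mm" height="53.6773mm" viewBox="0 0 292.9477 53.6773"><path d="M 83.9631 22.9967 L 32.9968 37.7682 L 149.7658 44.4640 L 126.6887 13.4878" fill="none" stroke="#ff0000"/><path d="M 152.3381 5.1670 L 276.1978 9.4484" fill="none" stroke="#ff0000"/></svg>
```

; Generated by LaserGRBL
G21
G90
G0 X83.9631 Y30.6806
M4 S356
G01 X32.9968 Y15.9091 F3113
G01 X149.7658 Y9.2133
G01 X126.6887 Y40.1895
M5
G0 X152.3381 Y48.5103
M4 S356
G01 X276.1978 Y44.2289 F3113
M5
G0 X0.0000 Y0.0000

Since the viewBox matches the mm dimensions, user units are millimetres directly. The only transform is the Y-flip y_m = 53.6773 − y_svg.

Shape 1 is a open polyline drawn with `<path>`. Its stroke #ff0000 means engrave at S356, F3113. After flipping Y the toolpath is (83.9631,30.6806) → (32.9968,15.9091) → (149.7658,9.2133) → (126.6887,40.1895).

Shape 2 is a line segment drawn with `<path>`. Its stroke #ff0000 means engrave at S356, F3113. After flipping Y the toolpath is (152.3381,48.5103) → (276.1978,44.2289).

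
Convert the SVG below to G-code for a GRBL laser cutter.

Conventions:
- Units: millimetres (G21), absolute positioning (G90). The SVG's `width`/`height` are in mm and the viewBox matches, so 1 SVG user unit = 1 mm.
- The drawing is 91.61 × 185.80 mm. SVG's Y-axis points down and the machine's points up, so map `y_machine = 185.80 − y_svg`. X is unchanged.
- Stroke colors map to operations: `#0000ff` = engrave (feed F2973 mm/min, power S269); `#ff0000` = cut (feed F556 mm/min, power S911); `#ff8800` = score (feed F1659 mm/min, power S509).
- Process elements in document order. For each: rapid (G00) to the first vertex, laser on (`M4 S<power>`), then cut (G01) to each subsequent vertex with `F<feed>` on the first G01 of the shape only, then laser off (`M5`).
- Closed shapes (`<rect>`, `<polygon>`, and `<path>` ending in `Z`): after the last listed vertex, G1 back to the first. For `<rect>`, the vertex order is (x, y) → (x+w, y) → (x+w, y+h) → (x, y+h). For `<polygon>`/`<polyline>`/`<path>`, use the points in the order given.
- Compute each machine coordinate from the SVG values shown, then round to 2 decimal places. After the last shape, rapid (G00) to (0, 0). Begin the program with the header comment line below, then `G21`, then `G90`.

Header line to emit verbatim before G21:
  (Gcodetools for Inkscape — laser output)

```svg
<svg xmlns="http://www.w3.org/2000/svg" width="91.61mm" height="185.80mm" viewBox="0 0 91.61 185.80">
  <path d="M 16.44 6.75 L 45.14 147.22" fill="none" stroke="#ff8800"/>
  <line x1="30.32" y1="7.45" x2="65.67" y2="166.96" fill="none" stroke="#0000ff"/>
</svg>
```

(Gcodetools for Inkscape — laser output)
G21
G90
G00 X16.44 Y179.05
M4 S509
G01 X45.14 Y38.58 F1659
M5
G00 X30.32 Y178.35
M4 S269
G01 X65.67 Y18.84 F2973
M5
G00 X0.00 Y0.00

1 u = 1 mm; y_m = 185.80 − y.

[1] `<path>` line segment, #ff8800→score S509 F1659: (16.44,179.05) → (45.14,38.58)

[2] `<line>` line segment, #0000ff→engrave S269 F2973: (30.32,178.35) → (65.67,18.84)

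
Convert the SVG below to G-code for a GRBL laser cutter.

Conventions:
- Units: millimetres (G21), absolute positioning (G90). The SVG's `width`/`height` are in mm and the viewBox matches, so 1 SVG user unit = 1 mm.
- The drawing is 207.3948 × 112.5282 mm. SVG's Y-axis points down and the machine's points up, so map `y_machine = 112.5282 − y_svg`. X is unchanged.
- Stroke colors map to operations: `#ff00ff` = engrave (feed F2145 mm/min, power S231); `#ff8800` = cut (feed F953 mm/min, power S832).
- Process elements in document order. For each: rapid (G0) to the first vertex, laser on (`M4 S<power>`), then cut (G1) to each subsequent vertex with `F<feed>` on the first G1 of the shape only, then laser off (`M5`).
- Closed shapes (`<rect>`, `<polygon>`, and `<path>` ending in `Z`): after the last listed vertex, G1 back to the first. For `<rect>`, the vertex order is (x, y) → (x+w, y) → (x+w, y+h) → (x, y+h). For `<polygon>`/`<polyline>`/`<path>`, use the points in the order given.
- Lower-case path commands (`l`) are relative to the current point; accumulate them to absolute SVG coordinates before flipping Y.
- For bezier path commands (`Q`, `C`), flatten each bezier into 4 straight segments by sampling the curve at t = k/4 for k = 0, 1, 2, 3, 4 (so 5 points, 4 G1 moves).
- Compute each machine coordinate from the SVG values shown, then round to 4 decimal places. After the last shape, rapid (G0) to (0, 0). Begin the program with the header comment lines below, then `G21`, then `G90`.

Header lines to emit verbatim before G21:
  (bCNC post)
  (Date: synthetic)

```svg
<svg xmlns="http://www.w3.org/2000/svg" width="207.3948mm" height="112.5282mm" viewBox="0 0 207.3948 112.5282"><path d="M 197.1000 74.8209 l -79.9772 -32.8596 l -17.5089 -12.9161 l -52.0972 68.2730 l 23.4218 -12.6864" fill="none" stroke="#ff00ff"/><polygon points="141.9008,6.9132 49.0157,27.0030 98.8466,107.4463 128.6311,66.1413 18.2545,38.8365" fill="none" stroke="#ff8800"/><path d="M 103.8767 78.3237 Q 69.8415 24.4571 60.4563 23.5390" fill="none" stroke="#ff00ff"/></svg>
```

(bCNC post)
(Date: synthetic)
G21
G90
G0 X197.1000 Y37.7073
M4 S231
G1 X117.1228 Y70.5669 F2145
G1 X99.6139 Y83.4830
G1 X47.5167 Y15.2100
G1 X70.9385 Y27.8964
M5
G0 X141.9008 Y105.6150
M4 S832
G1 X49.0157 Y85.5252 F953
G1 X98.8466 Y5.0819
G1 X128.6311 Y46.3869
G1 X18.2545 Y73.6917
G1 X141.9008 Y105.6150
M5
G0 X103.8767 Y34.2045
M4 S231
G1 X88.3997 Y57.8285 F2145
G1 X76.0040 Y74.8340
G1 X66.6895 Y85.2209
G1 X60.4563 Y88.9892
M5
G0 X0.0000 Y0.0000

viewBox `0 0 207.3948 112.5282` with mm width/height → 1 unit = 1 mm. Flip: y_m = 112.5282 − y_svg.

**Shape 1** — `<path>` open polyline, stroke `#ff00ff` → engrave (S231, F2145). Machine vertices: (197.1000,37.7073) → (117.1228,70.5669) → (99.6139,83.4830) → (47.5167,15.2100) → (70.9385,27.8964). Open path.

**Shape 2** — `<polygon>` closed polygon, stroke `#ff8800` → cut (S832, F953). Machine vertices: (141.9008,105.6150) → (49.0157,85.5252) → (98.8466,5.0819) → (128.6311,46.3869) → (18.2545,73.6917) → (141.9008,105.6150). Closed: final G1 returns to the first vertex.

**Shape 3** — `<path>` quadratic bezier, stroke `#ff00ff` → engrave (S231, F2145). Control points (SVG): P0=(103.8767,78.3237), P1=(69.8415,24.4571), P2=(60.4563,23.5390); sampled at t=k/4. Machine vertices: (103.8767,34.2045) → (88.3997,57.8285) → (76.0040,74.8340) → (66.6895,85.2209) → (60.4563,88.9892). Open path.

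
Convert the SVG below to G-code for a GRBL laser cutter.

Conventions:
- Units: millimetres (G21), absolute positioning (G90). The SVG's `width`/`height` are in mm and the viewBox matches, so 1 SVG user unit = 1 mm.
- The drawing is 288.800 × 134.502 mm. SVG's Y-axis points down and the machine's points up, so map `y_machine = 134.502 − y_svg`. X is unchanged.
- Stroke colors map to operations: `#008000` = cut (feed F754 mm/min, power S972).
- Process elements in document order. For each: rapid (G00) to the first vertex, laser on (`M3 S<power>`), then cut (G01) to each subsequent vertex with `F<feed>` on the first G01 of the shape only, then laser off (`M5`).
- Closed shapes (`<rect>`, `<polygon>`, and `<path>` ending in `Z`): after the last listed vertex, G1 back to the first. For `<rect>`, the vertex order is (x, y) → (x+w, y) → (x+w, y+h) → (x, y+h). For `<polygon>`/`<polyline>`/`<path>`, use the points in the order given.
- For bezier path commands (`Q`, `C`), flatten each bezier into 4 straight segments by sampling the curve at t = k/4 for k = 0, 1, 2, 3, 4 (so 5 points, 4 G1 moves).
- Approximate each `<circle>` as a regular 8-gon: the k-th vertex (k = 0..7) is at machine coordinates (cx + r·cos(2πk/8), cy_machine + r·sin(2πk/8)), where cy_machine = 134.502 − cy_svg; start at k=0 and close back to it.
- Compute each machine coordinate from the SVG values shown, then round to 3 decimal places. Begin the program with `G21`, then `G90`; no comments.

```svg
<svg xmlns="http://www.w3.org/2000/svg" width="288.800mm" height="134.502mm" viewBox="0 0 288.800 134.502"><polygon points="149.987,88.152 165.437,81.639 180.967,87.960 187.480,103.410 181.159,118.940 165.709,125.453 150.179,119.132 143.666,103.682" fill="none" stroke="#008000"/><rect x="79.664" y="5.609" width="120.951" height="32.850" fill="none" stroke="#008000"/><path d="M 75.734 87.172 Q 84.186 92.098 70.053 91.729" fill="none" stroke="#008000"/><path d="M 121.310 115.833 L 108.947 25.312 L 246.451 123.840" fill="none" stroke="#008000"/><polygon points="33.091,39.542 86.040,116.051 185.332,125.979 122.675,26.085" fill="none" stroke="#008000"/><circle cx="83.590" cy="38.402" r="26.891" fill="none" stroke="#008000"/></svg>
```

viewBox `0 0 288.800 134.502` with mm width/height → 1 unit = 1 mm. Flip: y_m = 134.502 − y_svg.

**Shape 1** — `<polygon>` regular polygon, stroke `#008000` → cut (S972, F754). Machine vertices: (149.987,46.350) → (165.437,52.863) → (180.967,46.542) → (187.480,31.092) → (181.159,15.562) → (165.709,9.049) → (150.179,15.370) → (143.666,30.820) → (149.987,46.350). Closed: final G1 returns to the first vertex.

**Shape 2** — `<rect>` rectangle, stroke `#008000` → cut (S972, F754). Machine vertices: (79.664,128.893) → (200.615,128.893) → (200.615,96.043) → (79.664,96.043) → (79.664,128.893). Closed: final G1 returns to the first vertex.

**Shape 3** — `<path>` quadratic bezier, stroke `#008000` → cut (S972, F754). Control points (SVG): P0=(75.734,87.172), P1=(84.186,92.098), P2=(70.053,91.729); sampled at t=k/4. Machine vertices: (75.734,47.330) → (78.548,45.198) → (78.540,43.728) → (75.708,42.919) → (70.053,42.773). Open path.

**Shape 4** — `<path>` open polyline, stroke `#008000` → cut (S972, F754). Machine vertices: (121.310,18.669) → (108.947,109.190) → (246.451,10.662). Open path.

**Shape 5** — `<polygon>` closed polygon, stroke `#008000` → cut (S972, F754). Machine vertices: (33.091,94.960) → (86.040,18.451) → (185.332,8.523) → (122.675,108.417) → (33.091,94.960). Closed: final G1 returns to the first vertex.

**Shape 6** — `<circle>` circle, stroke `#008000` → cut (S972, F754). Machine vertices: (110.481,96.100) → (102.605,115.115) → (83.590,122.991) → (64.575,115.115) → (56.699,96.100) → (64.575,77.085) → (83.590,69.209) → (102.605,77.085) → (110.481,96.100). Closed: final G1 returns to the first vertex.

G21
G90
G00 X149.987 Y46.350
M3 S972
G01 X165.437 Y52.863 F754
G01 X180.967 Y46.542
G01 X187.480 Y31.092
G01 X181.159 Y15.562
G01 X165.709 Y9.049
G01 X150.179 Y15.370
G01 X143.666 Y30.820
G01 X149.987 Y46.350
M5
G00 X79.664 Y128.893
M3 S972
G01 X200.615 Y128.893 F754
G01 X200.615 Y96.043
G01 X79.664 Y96.043
G01 X79.664 Y128.893
M5
G00 X75.734 Y47.330
M3 S972
G01 X78.548 Y45.198 F754
G01 X78.540 Y43.728
G01 X75.708 Y42.919
G01 X70.053 Y42.773
M5
G00 X121.310 Y18.669
M3 S972
G01 X108.947 Y109.190 F754
G01 X246.451 Y10.662
M5
G00 X33.091 Y94.960
M3 S972
G01 X86.040 Y18.451 F754
G01 X185.332 Y8.523
G01 X122.675 Y108.417
G01 X33.091 Y94.960
M5
G00 X110.481 Y96.100
M3 S972
G01 X102.605 Y115.115 F754
G01 X83.590 Y122.991
G01 X64.575 Y115.115
G01 X56.699 Y96.100
G01 X64.575 Y77.085
G01 X83.590 Y69.209
G01 X102.605 Y77.085
G01 X110.481 Y96.100
M5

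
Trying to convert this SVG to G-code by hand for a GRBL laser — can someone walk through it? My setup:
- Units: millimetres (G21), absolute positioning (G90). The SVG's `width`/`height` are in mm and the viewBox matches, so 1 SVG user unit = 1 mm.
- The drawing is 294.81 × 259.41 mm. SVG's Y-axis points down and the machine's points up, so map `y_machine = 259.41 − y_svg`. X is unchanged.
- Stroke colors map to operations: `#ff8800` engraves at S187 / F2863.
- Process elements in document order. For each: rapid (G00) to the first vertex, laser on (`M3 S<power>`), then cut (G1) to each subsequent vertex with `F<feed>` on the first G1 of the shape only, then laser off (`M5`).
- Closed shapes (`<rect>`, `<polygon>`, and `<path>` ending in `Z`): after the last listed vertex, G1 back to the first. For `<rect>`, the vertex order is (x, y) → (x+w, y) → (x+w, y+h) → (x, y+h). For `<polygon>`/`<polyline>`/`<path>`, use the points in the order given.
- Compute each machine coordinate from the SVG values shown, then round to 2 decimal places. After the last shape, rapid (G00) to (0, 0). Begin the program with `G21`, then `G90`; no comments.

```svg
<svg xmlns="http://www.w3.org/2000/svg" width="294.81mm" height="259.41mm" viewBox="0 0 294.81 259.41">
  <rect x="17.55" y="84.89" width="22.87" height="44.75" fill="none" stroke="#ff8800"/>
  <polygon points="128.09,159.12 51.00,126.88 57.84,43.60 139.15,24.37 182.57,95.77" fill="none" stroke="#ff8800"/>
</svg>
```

G21
G90
G00 X17.55 Y174.52
M3 S187
G1 X40.42 Y174.52 F2863
G1 X40.42 Y129.77
G1 X17.55 Y129.77
G1 X17.55 Y174.52
M5
G00 X128.09 Y100.29
M3 S187
G1 X51.00 Y132.53 F2863
G1 X57.84 Y215.81
G1 X139.15 Y235.04
G1 X182.57 Y163.64
G1 X128.09 Y100.29
M5
G00 X0.00 Y0.00

viewBox `0 0 294.81 259.41` with mm width/height → 1 unit = 1 mm. Flip: y_m = 259.41 − y_svg.

**Shape 1** — `<rect>` rectangle, stroke `#ff8800` → engrave (S187, F2863). Machine vertices: (17.55,174.52) → (40.42,174.52) → (40.42,129.77) → (17.55,129.77) → (17.55,174.52). Closed: final G1 returns to the first vertex.

**Shape 2** — `<polygon>` regular polygon, stroke `#ff8800` → engrave (S187, F2863). Machine vertices: (128.09,100.29) → (51.00,132.53) → (57.84,215.81) → (139.15,235.04) → (182.57,163.64) → (128.09,100.29). Closed: final G1 returns to the first vertex.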